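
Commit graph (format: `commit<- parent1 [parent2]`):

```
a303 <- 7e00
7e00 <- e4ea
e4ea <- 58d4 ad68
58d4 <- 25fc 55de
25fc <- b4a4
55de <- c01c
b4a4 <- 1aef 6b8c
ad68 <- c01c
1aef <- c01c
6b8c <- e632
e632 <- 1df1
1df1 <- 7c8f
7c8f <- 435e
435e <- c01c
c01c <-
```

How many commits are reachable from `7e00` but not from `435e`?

12

Reachable from 7e00: {1aef, 1df1, 25fc, 435e, 55de, 58d4, 6b8c, 7c8f, 7e00, ad68, b4a4, c01c, e4ea, e632}.
Reachable from 435e: {435e, c01c}.
In 7e00's history but not 435e's: {1aef, 1df1, 25fc, 55de, 58d4, 6b8c, 7c8f, 7e00, ad68, b4a4, e4ea, e632} — 12 commits.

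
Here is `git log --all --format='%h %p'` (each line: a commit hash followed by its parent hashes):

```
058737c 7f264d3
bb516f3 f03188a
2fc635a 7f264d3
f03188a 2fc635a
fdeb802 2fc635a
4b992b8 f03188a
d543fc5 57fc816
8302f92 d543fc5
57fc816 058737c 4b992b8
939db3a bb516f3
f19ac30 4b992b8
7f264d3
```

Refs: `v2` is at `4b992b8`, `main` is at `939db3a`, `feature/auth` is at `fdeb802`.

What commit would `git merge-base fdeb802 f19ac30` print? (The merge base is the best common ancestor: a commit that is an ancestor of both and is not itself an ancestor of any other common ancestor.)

2fc635a

Ancestors of fdeb802: {2fc635a, 7f264d3, fdeb802}.
Ancestors of f19ac30: {2fc635a, 4b992b8, 7f264d3, f03188a, f19ac30}.
Common ancestors: {2fc635a, 7f264d3}.
Among these, 2fc635a is not an ancestor of any other common ancestor — it is the merge base.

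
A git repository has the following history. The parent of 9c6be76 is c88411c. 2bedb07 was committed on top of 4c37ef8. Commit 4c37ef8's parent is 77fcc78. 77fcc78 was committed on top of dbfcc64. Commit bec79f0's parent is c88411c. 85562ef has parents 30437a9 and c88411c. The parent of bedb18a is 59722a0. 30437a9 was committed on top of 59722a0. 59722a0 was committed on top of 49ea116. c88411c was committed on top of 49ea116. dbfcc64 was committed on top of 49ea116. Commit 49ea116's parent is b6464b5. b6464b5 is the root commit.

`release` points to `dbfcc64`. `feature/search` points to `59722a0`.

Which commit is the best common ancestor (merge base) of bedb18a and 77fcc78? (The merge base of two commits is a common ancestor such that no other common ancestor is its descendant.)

49ea116

Ancestors of bedb18a: {49ea116, 59722a0, b6464b5, bedb18a}.
Ancestors of 77fcc78: {49ea116, 77fcc78, b6464b5, dbfcc64}.
Common ancestors: {49ea116, b6464b5}.
Among these, 49ea116 is not an ancestor of any other common ancestor — it is the merge base.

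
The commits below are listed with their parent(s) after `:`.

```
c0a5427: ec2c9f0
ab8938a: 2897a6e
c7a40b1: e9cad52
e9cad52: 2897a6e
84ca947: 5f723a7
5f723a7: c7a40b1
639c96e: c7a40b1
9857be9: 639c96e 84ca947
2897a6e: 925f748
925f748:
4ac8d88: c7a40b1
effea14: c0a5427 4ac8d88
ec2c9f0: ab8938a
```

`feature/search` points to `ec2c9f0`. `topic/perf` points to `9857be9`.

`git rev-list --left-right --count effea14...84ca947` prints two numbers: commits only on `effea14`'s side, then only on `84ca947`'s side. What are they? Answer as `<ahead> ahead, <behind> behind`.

Reachable from effea14: {2897a6e, 4ac8d88, 925f748, ab8938a, c0a5427, c7a40b1, e9cad52, ec2c9f0, effea14}.
Reachable from 84ca947: {2897a6e, 5f723a7, 84ca947, 925f748, c7a40b1, e9cad52}.
Only in effea14's history (ahead): {4ac8d88, ab8938a, c0a5427, ec2c9f0, effea14} — 5.
Only in 84ca947's history (behind): {5f723a7, 84ca947} — 2.

5 ahead, 2 behind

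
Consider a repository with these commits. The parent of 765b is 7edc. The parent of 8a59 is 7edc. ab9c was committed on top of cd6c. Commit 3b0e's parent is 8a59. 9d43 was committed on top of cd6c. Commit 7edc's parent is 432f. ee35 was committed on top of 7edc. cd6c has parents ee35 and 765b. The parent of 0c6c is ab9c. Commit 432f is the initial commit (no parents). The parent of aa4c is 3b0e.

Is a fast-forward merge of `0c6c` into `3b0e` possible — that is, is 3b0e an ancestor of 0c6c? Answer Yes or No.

No

A fast-forward from 3b0e to 0c6c is possible iff 3b0e is an ancestor of 0c6c.
Ancestors of 0c6c: {0c6c, 432f, 765b, 7edc, ab9c, cd6c, ee35}.
3b0e is not among them, so fast-forward is not possible.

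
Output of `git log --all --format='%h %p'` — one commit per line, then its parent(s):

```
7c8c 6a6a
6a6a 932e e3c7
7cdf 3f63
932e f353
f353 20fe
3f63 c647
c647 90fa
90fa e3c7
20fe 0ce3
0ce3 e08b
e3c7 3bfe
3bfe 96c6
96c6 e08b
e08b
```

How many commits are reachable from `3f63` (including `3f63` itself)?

Walking parent pointers from 3f63: reachable set = {3bfe, 3f63, 90fa, 96c6, c647, e08b, e3c7}.
That is 7 commits.

7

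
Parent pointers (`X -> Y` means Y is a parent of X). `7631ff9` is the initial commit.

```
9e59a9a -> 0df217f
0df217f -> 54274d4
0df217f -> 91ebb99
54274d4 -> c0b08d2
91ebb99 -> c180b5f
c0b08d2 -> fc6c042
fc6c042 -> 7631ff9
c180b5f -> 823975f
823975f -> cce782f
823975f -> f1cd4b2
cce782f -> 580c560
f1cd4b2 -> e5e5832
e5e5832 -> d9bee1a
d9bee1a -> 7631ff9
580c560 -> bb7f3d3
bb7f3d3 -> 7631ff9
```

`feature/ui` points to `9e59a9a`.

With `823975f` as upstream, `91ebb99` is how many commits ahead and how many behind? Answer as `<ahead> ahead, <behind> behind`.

Reachable from 91ebb99: {580c560, 7631ff9, 823975f, 91ebb99, bb7f3d3, c180b5f, cce782f, d9bee1a, e5e5832, f1cd4b2}.
Reachable from 823975f: {580c560, 7631ff9, 823975f, bb7f3d3, cce782f, d9bee1a, e5e5832, f1cd4b2}.
Only in 91ebb99's history (ahead): {91ebb99, c180b5f} — 2.
Only in 823975f's history (behind): {} — 0.

2 ahead, 0 behind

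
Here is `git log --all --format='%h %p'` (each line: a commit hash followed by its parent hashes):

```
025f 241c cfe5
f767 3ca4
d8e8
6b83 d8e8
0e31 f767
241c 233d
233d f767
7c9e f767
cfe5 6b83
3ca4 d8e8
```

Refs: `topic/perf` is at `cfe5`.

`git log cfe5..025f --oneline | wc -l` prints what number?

5

Reachable from 025f: {025f, 233d, 241c, 3ca4, 6b83, cfe5, d8e8, f767}.
Reachable from cfe5: {6b83, cfe5, d8e8}.
In 025f's history but not cfe5's: {025f, 233d, 241c, 3ca4, f767} — 5 commits.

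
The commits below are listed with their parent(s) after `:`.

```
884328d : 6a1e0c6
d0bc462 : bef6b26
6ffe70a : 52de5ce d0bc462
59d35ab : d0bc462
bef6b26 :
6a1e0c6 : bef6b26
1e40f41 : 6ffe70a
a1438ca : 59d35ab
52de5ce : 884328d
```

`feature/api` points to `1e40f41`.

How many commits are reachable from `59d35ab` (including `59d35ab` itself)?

3

Walking parent pointers from 59d35ab: reachable set = {59d35ab, bef6b26, d0bc462}.
That is 3 commits.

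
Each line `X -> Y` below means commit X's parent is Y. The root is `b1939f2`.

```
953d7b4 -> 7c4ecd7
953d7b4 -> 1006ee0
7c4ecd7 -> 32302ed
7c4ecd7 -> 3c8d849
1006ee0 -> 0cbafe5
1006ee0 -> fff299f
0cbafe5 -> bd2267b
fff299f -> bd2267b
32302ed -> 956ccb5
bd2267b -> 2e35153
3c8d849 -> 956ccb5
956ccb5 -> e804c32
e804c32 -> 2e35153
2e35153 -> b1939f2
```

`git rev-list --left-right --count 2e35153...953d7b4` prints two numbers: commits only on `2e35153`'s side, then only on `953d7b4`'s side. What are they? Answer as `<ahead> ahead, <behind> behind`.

Reachable from 2e35153: {2e35153, b1939f2}.
Reachable from 953d7b4: {0cbafe5, 1006ee0, 2e35153, 32302ed, 3c8d849, 7c4ecd7, 953d7b4, 956ccb5, b1939f2, bd2267b, e804c32, fff299f}.
Only in 2e35153's history (ahead): {} — 0.
Only in 953d7b4's history (behind): {0cbafe5, 1006ee0, 32302ed, 3c8d849, 7c4ecd7, 953d7b4, 956ccb5, bd2267b, e804c32, fff299f} — 10.

0 ahead, 10 behind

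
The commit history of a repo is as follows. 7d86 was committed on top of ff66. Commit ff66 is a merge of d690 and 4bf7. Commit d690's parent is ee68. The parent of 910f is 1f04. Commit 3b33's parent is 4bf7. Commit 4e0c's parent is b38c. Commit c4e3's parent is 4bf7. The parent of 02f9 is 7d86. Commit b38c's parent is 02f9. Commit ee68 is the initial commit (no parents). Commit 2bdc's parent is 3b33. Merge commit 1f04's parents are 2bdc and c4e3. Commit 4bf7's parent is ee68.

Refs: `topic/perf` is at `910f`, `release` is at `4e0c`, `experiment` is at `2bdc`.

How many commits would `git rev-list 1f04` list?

Walking parent pointers from 1f04: reachable set = {1f04, 2bdc, 3b33, 4bf7, c4e3, ee68}.
That is 6 commits.

6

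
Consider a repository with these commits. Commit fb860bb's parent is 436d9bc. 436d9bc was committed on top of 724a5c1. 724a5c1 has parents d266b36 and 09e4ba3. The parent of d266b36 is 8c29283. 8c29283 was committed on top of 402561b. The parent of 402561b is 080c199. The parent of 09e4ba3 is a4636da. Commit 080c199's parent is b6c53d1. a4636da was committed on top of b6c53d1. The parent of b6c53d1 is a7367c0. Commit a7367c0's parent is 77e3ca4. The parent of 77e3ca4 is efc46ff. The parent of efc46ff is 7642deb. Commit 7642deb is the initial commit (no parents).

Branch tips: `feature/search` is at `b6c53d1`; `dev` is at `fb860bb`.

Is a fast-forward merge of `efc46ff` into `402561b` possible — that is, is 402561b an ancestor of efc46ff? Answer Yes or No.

No

A fast-forward from 402561b to efc46ff is possible iff 402561b is an ancestor of efc46ff.
Ancestors of efc46ff: {7642deb, efc46ff}.
402561b is not among them, so fast-forward is not possible.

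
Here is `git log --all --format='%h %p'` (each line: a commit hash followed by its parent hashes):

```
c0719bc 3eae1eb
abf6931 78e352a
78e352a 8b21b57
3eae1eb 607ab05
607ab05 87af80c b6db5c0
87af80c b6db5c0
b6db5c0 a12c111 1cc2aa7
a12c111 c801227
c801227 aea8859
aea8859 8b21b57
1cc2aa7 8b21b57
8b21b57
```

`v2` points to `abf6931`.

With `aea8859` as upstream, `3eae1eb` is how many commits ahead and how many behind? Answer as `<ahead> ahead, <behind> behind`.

7 ahead, 0 behind

Reachable from 3eae1eb: {1cc2aa7, 3eae1eb, 607ab05, 87af80c, 8b21b57, a12c111, aea8859, b6db5c0, c801227}.
Reachable from aea8859: {8b21b57, aea8859}.
Only in 3eae1eb's history (ahead): {1cc2aa7, 3eae1eb, 607ab05, 87af80c, a12c111, b6db5c0, c801227} — 7.
Only in aea8859's history (behind): {} — 0.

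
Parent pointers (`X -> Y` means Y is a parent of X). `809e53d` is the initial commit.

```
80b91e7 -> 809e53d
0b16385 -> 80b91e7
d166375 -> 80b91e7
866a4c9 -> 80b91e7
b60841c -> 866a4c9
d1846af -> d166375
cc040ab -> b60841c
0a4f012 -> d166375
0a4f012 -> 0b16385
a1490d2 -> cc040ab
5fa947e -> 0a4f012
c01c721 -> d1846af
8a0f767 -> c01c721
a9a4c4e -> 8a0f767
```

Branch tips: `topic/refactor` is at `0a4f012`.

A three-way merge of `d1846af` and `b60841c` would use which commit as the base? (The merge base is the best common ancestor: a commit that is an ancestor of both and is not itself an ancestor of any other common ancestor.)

Ancestors of d1846af: {809e53d, 80b91e7, d166375, d1846af}.
Ancestors of b60841c: {809e53d, 80b91e7, 866a4c9, b60841c}.
Common ancestors: {809e53d, 80b91e7}.
Among these, 80b91e7 is not an ancestor of any other common ancestor — it is the merge base.

80b91e7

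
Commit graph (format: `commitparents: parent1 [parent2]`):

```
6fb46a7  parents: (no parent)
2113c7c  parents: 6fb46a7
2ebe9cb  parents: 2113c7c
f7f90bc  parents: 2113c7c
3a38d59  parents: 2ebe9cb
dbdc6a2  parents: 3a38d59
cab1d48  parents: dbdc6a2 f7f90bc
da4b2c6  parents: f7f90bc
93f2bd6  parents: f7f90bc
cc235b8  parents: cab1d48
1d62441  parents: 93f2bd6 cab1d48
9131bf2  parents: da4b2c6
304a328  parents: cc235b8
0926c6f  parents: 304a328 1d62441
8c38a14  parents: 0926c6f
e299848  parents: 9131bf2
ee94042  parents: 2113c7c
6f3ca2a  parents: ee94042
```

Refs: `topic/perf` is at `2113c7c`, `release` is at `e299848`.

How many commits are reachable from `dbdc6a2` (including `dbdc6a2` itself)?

Walking parent pointers from dbdc6a2: reachable set = {2113c7c, 2ebe9cb, 3a38d59, 6fb46a7, dbdc6a2}.
That is 5 commits.

5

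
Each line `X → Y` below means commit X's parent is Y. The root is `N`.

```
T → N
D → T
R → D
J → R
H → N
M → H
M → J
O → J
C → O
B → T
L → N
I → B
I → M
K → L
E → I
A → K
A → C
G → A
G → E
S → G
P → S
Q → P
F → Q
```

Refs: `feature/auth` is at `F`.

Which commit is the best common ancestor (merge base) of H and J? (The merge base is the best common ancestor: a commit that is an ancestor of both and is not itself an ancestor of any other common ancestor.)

Ancestors of H: {H, N}.
Ancestors of J: {D, J, N, R, T}.
Common ancestors: {N}.
The only common ancestor is N, so it is the merge base.

N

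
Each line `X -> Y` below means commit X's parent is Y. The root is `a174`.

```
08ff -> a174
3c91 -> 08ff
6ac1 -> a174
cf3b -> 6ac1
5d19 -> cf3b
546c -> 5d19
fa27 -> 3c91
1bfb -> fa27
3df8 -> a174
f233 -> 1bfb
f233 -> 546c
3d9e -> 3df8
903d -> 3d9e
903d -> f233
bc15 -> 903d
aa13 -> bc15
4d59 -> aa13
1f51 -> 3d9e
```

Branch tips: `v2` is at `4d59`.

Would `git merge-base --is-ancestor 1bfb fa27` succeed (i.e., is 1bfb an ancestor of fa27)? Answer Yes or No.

Ancestors of fa27: {08ff, 3c91, a174, fa27}.
1bfb is not in that set, so it is not an ancestor of fa27.

No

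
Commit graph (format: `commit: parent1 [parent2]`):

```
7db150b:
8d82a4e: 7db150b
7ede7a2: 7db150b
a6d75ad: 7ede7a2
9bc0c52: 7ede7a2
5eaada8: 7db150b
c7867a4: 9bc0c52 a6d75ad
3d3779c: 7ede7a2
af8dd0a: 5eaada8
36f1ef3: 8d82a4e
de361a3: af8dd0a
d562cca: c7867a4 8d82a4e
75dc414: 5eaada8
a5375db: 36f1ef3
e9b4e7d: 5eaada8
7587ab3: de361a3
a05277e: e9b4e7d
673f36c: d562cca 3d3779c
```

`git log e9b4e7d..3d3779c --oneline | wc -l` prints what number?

Reachable from 3d3779c: {3d3779c, 7db150b, 7ede7a2}.
Reachable from e9b4e7d: {5eaada8, 7db150b, e9b4e7d}.
In 3d3779c's history but not e9b4e7d's: {3d3779c, 7ede7a2} — 2 commits.

2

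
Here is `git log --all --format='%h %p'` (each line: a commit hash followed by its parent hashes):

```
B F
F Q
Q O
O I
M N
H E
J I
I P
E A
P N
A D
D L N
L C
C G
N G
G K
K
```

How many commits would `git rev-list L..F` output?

Reachable from F: {F, G, I, K, N, O, P, Q}.
Reachable from L: {C, G, K, L}.
In F's history but not L's: {F, I, N, O, P, Q} — 6 commits.

6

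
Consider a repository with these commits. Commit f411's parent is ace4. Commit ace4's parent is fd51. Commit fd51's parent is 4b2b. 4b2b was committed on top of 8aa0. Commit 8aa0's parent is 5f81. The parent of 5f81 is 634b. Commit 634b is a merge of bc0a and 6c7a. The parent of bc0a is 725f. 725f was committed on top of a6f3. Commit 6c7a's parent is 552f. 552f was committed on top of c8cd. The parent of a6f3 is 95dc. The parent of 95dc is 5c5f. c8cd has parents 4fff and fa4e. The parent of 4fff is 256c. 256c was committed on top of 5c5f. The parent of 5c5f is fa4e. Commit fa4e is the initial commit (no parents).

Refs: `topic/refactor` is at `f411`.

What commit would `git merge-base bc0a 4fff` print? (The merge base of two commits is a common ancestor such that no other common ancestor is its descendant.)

5c5f

Ancestors of bc0a: {5c5f, 725f, 95dc, a6f3, bc0a, fa4e}.
Ancestors of 4fff: {256c, 4fff, 5c5f, fa4e}.
Common ancestors: {5c5f, fa4e}.
Among these, 5c5f is not an ancestor of any other common ancestor — it is the merge base.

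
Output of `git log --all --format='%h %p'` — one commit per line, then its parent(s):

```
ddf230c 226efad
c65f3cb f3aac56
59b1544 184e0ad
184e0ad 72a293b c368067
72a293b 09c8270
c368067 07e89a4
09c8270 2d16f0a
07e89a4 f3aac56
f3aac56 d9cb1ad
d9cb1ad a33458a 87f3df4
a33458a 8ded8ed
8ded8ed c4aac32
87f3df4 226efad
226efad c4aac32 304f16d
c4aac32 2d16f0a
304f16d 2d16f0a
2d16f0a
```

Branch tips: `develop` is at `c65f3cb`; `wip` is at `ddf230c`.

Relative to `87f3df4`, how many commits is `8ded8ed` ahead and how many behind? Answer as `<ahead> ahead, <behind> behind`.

Reachable from 8ded8ed: {2d16f0a, 8ded8ed, c4aac32}.
Reachable from 87f3df4: {226efad, 2d16f0a, 304f16d, 87f3df4, c4aac32}.
Only in 8ded8ed's history (ahead): {8ded8ed} — 1.
Only in 87f3df4's history (behind): {226efad, 304f16d, 87f3df4} — 3.

1 ahead, 3 behind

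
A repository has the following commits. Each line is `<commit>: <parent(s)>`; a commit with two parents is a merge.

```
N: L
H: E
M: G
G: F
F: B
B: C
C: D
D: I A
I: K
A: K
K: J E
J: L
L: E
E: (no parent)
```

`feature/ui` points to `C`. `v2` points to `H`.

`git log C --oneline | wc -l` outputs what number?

8

Walking parent pointers from C: reachable set = {A, C, D, E, I, J, K, L}.
That is 8 commits.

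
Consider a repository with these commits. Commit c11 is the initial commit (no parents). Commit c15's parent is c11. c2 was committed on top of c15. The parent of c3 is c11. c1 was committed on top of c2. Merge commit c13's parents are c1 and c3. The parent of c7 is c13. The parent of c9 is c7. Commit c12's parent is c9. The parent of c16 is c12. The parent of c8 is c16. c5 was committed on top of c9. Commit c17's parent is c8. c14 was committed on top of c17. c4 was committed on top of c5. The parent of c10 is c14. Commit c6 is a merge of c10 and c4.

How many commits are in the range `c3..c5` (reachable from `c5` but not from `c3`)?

7

Reachable from c5: {c1, c11, c13, c15, c2, c3, c5, c7, c9}.
Reachable from c3: {c11, c3}.
In c5's history but not c3's: {c1, c13, c15, c2, c5, c7, c9} — 7 commits.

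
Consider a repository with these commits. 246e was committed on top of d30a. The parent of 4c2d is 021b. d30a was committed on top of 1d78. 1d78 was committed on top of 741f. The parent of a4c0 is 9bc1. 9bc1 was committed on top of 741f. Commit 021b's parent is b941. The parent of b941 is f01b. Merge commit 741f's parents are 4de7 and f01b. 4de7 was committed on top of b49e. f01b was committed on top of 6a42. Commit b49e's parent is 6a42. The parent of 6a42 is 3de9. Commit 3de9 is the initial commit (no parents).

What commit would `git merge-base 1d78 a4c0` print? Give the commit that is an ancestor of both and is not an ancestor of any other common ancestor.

Ancestors of 1d78: {1d78, 3de9, 4de7, 6a42, 741f, b49e, f01b}.
Ancestors of a4c0: {3de9, 4de7, 6a42, 741f, 9bc1, a4c0, b49e, f01b}.
Common ancestors: {3de9, 4de7, 6a42, 741f, b49e, f01b}.
Among these, 741f is not an ancestor of any other common ancestor — it is the merge base.

741f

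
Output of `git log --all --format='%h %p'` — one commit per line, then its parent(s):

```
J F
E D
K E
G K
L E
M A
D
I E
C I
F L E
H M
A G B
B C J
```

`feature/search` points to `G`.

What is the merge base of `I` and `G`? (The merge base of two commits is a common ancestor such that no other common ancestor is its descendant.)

E

Ancestors of I: {D, E, I}.
Ancestors of G: {D, E, G, K}.
Common ancestors: {D, E}.
Among these, E is not an ancestor of any other common ancestor — it is the merge base.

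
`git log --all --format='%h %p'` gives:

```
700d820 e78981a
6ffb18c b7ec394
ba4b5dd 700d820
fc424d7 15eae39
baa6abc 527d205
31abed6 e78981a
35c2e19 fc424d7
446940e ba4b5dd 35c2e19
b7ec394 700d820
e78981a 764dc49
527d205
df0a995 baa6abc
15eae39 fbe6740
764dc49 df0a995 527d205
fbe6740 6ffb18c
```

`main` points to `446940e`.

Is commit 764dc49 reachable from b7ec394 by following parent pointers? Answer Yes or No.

Ancestors of b7ec394 (commits reachable by following parents): {527d205, 700d820, 764dc49, b7ec394, baa6abc, df0a995, e78981a}.
764dc49 is in that set, so it is an ancestor of b7ec394.

Yes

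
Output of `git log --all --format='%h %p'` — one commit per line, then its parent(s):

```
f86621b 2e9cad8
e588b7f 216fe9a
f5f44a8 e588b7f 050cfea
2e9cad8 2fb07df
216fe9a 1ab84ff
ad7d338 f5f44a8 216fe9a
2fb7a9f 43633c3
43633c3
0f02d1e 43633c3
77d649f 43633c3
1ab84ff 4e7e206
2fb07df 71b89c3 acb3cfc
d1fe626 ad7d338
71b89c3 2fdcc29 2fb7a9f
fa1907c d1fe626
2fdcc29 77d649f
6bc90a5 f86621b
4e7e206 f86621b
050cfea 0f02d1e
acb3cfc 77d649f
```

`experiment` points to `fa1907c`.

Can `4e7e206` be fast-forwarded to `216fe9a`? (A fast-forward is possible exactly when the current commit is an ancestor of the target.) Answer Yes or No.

A fast-forward from 4e7e206 to 216fe9a is possible iff 4e7e206 is an ancestor of 216fe9a.
Ancestors of 216fe9a: {1ab84ff, 216fe9a, 2e9cad8, 2fb07df, 2fb7a9f, 2fdcc29, 43633c3, 4e7e206, 71b89c3, 77d649f, acb3cfc, f86621b}.
4e7e206 is among them, so fast-forward is possible.

Yes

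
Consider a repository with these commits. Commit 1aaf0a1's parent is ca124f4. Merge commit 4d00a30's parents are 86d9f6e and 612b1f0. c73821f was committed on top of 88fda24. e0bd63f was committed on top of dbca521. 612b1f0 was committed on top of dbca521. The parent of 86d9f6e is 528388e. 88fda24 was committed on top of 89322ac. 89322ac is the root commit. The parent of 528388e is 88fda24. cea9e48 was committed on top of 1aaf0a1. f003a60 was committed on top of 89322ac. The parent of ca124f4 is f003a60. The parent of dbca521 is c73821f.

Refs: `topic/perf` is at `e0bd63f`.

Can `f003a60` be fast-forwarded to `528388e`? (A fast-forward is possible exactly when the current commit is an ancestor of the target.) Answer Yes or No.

No

A fast-forward from f003a60 to 528388e is possible iff f003a60 is an ancestor of 528388e.
Ancestors of 528388e: {528388e, 88fda24, 89322ac}.
f003a60 is not among them, so fast-forward is not possible.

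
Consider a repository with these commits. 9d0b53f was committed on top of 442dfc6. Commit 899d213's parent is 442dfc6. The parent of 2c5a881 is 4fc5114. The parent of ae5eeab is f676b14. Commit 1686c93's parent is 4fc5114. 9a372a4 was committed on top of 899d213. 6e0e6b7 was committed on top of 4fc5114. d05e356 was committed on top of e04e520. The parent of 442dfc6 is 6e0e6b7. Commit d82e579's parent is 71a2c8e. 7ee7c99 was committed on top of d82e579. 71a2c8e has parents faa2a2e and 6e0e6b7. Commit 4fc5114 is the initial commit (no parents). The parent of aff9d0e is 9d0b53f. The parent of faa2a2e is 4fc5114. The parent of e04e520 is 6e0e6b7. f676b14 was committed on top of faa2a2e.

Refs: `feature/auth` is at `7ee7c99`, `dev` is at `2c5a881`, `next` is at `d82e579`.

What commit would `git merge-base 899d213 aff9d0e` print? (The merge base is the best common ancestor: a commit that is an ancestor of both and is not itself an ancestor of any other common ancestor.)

442dfc6

Ancestors of 899d213: {442dfc6, 4fc5114, 6e0e6b7, 899d213}.
Ancestors of aff9d0e: {442dfc6, 4fc5114, 6e0e6b7, 9d0b53f, aff9d0e}.
Common ancestors: {442dfc6, 4fc5114, 6e0e6b7}.
Among these, 442dfc6 is not an ancestor of any other common ancestor — it is the merge base.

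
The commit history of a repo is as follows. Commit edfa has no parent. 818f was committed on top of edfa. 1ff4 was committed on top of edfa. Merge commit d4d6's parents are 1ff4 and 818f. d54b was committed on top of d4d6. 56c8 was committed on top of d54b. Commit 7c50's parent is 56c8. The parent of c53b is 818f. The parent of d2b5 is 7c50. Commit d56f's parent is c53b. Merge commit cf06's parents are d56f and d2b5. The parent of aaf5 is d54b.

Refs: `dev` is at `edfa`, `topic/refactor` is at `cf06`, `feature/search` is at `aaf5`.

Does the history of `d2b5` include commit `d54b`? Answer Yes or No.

Yes

Ancestors of d2b5 (commits reachable by following parents): {1ff4, 56c8, 7c50, 818f, d2b5, d4d6, d54b, edfa}.
d54b is in that set, so it is an ancestor of d2b5.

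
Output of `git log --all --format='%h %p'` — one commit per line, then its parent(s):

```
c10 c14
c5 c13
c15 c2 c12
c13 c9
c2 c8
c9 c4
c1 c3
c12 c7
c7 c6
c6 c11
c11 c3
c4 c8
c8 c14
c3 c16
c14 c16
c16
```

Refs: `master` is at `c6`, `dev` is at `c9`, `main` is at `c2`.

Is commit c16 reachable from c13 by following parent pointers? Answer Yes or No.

Yes

Ancestors of c13 (commits reachable by following parents): {c13, c14, c16, c4, c8, c9}.
c16 is in that set, so it is an ancestor of c13.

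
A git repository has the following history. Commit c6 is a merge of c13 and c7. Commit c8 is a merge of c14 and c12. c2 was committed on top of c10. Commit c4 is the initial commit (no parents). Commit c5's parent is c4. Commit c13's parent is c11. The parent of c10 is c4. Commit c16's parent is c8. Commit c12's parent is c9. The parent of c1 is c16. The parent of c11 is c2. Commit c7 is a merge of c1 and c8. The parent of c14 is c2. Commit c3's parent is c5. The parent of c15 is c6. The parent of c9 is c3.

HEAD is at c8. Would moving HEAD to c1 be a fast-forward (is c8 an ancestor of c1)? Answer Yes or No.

Yes

A fast-forward from c8 to c1 is possible iff c8 is an ancestor of c1.
Ancestors of c1: {c1, c10, c12, c14, c16, c2, c3, c4, c5, c8, c9}.
c8 is among them, so fast-forward is possible.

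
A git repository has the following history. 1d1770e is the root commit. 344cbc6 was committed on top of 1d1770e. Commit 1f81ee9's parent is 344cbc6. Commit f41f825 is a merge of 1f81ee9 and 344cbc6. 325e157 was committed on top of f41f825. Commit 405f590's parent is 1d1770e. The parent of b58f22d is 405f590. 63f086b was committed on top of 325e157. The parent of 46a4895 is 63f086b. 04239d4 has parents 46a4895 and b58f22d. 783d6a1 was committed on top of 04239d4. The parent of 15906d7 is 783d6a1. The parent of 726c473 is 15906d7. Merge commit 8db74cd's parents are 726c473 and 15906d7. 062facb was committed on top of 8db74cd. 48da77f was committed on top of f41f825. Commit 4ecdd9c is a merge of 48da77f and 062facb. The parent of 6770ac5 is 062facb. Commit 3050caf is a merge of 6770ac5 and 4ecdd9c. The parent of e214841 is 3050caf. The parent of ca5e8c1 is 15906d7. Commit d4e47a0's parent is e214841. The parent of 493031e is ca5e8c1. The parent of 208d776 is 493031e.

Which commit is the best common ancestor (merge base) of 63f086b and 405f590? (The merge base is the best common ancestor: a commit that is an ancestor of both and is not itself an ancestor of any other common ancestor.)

Ancestors of 63f086b: {1d1770e, 1f81ee9, 325e157, 344cbc6, 63f086b, f41f825}.
Ancestors of 405f590: {1d1770e, 405f590}.
Common ancestors: {1d1770e}.
The only common ancestor is 1d1770e, so it is the merge base.

1d1770e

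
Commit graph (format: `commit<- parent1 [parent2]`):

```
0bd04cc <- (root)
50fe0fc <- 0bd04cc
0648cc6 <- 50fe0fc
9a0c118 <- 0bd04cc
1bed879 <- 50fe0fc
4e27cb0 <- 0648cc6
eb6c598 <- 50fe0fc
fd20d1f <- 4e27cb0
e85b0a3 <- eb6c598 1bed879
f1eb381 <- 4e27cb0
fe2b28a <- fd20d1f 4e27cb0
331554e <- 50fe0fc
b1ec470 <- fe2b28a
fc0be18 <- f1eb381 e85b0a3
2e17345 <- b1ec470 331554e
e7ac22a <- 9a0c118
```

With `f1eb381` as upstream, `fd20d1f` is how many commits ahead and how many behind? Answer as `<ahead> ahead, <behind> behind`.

1 ahead, 1 behind

Reachable from fd20d1f: {0648cc6, 0bd04cc, 4e27cb0, 50fe0fc, fd20d1f}.
Reachable from f1eb381: {0648cc6, 0bd04cc, 4e27cb0, 50fe0fc, f1eb381}.
Only in fd20d1f's history (ahead): {fd20d1f} — 1.
Only in f1eb381's history (behind): {f1eb381} — 1.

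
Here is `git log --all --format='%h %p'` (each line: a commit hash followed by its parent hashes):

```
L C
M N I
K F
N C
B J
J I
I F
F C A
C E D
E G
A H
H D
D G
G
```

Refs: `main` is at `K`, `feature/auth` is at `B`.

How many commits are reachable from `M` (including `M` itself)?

Walking parent pointers from M: reachable set = {A, C, D, E, F, G, H, I, M, N}.
That is 10 commits.

10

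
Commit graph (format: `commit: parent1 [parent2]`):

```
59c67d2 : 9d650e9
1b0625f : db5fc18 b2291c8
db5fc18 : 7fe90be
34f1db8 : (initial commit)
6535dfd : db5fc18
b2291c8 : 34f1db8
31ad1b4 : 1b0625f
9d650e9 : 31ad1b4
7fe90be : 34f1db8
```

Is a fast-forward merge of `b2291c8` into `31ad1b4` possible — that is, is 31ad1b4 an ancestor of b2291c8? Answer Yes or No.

No

A fast-forward from 31ad1b4 to b2291c8 is possible iff 31ad1b4 is an ancestor of b2291c8.
Ancestors of b2291c8: {34f1db8, b2291c8}.
31ad1b4 is not among them, so fast-forward is not possible.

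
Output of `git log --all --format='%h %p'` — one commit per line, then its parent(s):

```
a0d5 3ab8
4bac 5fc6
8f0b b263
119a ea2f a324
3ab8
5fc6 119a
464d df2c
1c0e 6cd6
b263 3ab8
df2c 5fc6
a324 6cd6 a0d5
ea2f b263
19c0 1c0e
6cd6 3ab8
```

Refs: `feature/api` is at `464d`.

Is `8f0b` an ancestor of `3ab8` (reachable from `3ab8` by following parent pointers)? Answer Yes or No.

Ancestors of 3ab8: {3ab8}.
8f0b is not in that set, so it is not an ancestor of 3ab8.

No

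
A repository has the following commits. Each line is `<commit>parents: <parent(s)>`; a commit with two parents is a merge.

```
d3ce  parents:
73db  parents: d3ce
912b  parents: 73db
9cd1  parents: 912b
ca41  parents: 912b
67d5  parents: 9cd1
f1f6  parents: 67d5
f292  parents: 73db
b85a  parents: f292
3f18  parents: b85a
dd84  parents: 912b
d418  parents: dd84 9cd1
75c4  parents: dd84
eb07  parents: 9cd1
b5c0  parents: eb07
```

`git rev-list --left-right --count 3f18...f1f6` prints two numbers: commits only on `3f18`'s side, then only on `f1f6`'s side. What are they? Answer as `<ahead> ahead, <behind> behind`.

3 ahead, 4 behind

Reachable from 3f18: {3f18, 73db, b85a, d3ce, f292}.
Reachable from f1f6: {67d5, 73db, 912b, 9cd1, d3ce, f1f6}.
Only in 3f18's history (ahead): {3f18, b85a, f292} — 3.
Only in f1f6's history (behind): {67d5, 912b, 9cd1, f1f6} — 4.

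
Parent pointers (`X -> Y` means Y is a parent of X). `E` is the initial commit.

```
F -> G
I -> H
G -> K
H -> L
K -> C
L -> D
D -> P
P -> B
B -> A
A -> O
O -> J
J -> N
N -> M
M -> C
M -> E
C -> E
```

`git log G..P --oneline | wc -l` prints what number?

Reachable from P: {A, B, C, E, J, M, N, O, P}.
Reachable from G: {C, E, G, K}.
In P's history but not G's: {A, B, J, M, N, O, P} — 7 commits.

7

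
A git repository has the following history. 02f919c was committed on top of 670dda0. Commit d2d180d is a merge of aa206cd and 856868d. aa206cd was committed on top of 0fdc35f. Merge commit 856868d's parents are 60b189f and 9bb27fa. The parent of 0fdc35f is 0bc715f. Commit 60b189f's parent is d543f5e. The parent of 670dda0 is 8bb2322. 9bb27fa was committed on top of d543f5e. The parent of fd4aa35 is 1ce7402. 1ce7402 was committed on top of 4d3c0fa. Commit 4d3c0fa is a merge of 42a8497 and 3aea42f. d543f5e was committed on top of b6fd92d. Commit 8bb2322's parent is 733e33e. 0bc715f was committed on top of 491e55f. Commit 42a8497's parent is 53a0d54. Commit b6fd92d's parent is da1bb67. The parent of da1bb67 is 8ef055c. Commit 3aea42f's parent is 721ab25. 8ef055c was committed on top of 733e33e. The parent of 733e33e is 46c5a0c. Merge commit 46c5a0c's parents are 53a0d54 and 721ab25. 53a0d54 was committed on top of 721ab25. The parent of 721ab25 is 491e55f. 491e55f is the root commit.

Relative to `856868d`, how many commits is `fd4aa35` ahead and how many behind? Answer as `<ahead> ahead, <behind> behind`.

5 ahead, 9 behind

Reachable from fd4aa35: {1ce7402, 3aea42f, 42a8497, 491e55f, 4d3c0fa, 53a0d54, 721ab25, fd4aa35}.
Reachable from 856868d: {46c5a0c, 491e55f, 53a0d54, 60b189f, 721ab25, 733e33e, 856868d, 8ef055c, 9bb27fa, b6fd92d, d543f5e, da1bb67}.
Only in fd4aa35's history (ahead): {1ce7402, 3aea42f, 42a8497, 4d3c0fa, fd4aa35} — 5.
Only in 856868d's history (behind): {46c5a0c, 60b189f, 733e33e, 856868d, 8ef055c, 9bb27fa, b6fd92d, d543f5e, da1bb67} — 9.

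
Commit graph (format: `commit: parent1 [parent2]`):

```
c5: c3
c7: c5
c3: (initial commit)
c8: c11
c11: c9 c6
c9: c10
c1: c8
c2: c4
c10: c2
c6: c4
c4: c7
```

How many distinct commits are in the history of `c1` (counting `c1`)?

11

Walking parent pointers from c1: reachable set = {c1, c10, c11, c2, c3, c4, c5, c6, c7, c8, c9}.
That is 11 commits.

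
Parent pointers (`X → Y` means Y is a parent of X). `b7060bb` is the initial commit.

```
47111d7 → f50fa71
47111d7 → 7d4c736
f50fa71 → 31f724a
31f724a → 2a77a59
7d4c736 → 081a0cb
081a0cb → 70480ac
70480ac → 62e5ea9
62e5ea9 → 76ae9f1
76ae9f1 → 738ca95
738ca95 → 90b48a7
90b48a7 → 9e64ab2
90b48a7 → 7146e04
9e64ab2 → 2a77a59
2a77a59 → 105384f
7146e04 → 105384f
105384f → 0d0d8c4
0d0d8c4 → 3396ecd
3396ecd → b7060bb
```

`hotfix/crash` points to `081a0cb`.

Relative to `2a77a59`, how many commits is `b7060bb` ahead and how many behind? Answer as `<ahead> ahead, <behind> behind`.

0 ahead, 4 behind

Reachable from b7060bb: {b7060bb}.
Reachable from 2a77a59: {0d0d8c4, 105384f, 2a77a59, 3396ecd, b7060bb}.
Only in b7060bb's history (ahead): {} — 0.
Only in 2a77a59's history (behind): {0d0d8c4, 105384f, 2a77a59, 3396ecd} — 4.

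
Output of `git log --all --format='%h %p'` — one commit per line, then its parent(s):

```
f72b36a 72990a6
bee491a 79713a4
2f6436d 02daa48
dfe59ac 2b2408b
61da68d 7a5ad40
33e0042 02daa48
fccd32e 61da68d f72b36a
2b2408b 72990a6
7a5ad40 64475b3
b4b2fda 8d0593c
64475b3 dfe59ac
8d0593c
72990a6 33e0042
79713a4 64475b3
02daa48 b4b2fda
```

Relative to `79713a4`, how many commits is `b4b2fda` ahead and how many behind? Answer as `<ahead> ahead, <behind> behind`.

Reachable from b4b2fda: {8d0593c, b4b2fda}.
Reachable from 79713a4: {02daa48, 2b2408b, 33e0042, 64475b3, 72990a6, 79713a4, 8d0593c, b4b2fda, dfe59ac}.
Only in b4b2fda's history (ahead): {} — 0.
Only in 79713a4's history (behind): {02daa48, 2b2408b, 33e0042, 64475b3, 72990a6, 79713a4, dfe59ac} — 7.

0 ahead, 7 behind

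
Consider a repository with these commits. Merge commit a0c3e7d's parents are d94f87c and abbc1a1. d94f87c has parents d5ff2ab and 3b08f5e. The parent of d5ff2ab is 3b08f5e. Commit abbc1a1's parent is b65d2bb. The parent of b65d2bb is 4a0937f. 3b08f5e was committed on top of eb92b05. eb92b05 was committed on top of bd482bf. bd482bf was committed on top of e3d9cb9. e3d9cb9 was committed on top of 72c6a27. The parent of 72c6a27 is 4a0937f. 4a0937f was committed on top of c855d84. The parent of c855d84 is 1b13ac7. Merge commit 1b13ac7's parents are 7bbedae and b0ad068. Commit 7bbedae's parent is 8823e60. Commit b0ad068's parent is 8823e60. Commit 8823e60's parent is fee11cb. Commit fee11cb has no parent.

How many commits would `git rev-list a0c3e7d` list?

Walking parent pointers from a0c3e7d: reachable set = {1b13ac7, 3b08f5e, 4a0937f, 72c6a27, 7bbedae, 8823e60, a0c3e7d, abbc1a1, b0ad068, b65d2bb, bd482bf, c855d84, d5ff2ab, d94f87c, e3d9cb9, eb92b05, fee11cb}.
That is 17 commits.

17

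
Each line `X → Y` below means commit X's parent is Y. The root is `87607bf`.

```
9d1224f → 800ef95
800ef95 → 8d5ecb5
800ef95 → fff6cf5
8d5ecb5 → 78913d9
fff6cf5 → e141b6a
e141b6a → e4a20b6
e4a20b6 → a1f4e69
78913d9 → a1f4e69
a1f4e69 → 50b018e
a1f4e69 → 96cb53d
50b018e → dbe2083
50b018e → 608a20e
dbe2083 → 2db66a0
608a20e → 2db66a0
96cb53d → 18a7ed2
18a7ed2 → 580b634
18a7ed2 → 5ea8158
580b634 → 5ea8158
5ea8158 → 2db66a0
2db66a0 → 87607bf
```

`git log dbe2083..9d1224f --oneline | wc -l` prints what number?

14

Reachable from 9d1224f: {18a7ed2, 2db66a0, 50b018e, 580b634, 5ea8158, 608a20e, 78913d9, 800ef95, 87607bf, 8d5ecb5, 96cb53d, 9d1224f, a1f4e69, dbe2083, e141b6a, e4a20b6, fff6cf5}.
Reachable from dbe2083: {2db66a0, 87607bf, dbe2083}.
In 9d1224f's history but not dbe2083's: {18a7ed2, 50b018e, 580b634, 5ea8158, 608a20e, 78913d9, 800ef95, 8d5ecb5, 96cb53d, 9d1224f, a1f4e69, e141b6a, e4a20b6, fff6cf5} — 14 commits.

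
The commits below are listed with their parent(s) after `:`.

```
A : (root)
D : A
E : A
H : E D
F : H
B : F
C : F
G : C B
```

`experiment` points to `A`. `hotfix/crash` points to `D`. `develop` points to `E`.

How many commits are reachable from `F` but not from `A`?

Reachable from F: {A, D, E, F, H}.
Reachable from A: {A}.
In F's history but not A's: {D, E, F, H} — 4 commits.

4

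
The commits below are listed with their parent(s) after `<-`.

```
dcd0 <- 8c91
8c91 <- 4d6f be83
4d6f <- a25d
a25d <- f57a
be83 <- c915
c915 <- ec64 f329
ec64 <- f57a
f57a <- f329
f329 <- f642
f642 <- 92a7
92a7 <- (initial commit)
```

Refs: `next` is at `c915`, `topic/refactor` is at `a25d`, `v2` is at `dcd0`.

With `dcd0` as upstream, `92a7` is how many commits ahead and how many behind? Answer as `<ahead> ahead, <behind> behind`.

0 ahead, 10 behind

Reachable from 92a7: {92a7}.
Reachable from dcd0: {4d6f, 8c91, 92a7, a25d, be83, c915, dcd0, ec64, f329, f57a, f642}.
Only in 92a7's history (ahead): {} — 0.
Only in dcd0's history (behind): {4d6f, 8c91, a25d, be83, c915, dcd0, ec64, f329, f57a, f642} — 10.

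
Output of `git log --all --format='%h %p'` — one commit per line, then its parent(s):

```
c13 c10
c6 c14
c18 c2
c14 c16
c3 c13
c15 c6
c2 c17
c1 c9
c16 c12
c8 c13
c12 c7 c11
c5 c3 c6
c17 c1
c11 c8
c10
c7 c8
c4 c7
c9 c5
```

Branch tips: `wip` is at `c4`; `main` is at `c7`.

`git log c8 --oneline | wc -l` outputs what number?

Walking parent pointers from c8: reachable set = {c10, c13, c8}.
That is 3 commits.

3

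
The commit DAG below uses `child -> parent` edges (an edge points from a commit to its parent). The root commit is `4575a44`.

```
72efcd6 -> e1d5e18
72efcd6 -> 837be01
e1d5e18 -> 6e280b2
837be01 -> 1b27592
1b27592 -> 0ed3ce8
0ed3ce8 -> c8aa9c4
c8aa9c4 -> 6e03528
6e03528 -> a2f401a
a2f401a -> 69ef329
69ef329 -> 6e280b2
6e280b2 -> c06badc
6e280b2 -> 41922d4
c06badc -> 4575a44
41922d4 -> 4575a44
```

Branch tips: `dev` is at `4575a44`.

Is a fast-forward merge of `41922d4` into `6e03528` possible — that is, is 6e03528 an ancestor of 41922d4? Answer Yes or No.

No

A fast-forward from 6e03528 to 41922d4 is possible iff 6e03528 is an ancestor of 41922d4.
Ancestors of 41922d4: {41922d4, 4575a44}.
6e03528 is not among them, so fast-forward is not possible.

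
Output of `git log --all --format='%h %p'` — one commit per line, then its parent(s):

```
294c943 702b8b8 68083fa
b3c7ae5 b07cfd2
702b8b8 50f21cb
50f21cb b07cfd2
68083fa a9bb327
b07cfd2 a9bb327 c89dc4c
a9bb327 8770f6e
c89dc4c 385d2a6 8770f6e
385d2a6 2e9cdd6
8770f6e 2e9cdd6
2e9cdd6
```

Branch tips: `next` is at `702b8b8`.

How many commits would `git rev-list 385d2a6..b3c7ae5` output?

Reachable from b3c7ae5: {2e9cdd6, 385d2a6, 8770f6e, a9bb327, b07cfd2, b3c7ae5, c89dc4c}.
Reachable from 385d2a6: {2e9cdd6, 385d2a6}.
In b3c7ae5's history but not 385d2a6's: {8770f6e, a9bb327, b07cfd2, b3c7ae5, c89dc4c} — 5 commits.

5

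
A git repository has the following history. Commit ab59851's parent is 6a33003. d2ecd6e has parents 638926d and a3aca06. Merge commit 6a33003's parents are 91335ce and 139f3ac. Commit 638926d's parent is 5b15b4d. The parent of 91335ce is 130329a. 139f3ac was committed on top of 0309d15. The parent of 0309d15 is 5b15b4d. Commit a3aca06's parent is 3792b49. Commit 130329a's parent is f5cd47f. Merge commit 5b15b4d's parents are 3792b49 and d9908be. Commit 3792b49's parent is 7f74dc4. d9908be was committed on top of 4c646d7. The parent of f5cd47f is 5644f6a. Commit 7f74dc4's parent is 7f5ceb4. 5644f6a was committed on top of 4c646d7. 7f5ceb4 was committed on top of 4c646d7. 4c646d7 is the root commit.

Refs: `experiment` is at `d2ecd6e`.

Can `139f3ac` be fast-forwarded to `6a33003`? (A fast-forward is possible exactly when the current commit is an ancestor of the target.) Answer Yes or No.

Yes

A fast-forward from 139f3ac to 6a33003 is possible iff 139f3ac is an ancestor of 6a33003.
Ancestors of 6a33003: {0309d15, 130329a, 139f3ac, 3792b49, 4c646d7, 5644f6a, 5b15b4d, 6a33003, 7f5ceb4, 7f74dc4, 91335ce, d9908be, f5cd47f}.
139f3ac is among them, so fast-forward is possible.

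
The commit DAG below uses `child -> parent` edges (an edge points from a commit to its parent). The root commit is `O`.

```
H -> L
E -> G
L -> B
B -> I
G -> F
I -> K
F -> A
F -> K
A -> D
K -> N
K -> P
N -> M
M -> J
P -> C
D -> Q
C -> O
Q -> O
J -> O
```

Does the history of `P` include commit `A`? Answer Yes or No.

No

Ancestors of P: {C, O, P}.
A is not in that set, so it is not an ancestor of P.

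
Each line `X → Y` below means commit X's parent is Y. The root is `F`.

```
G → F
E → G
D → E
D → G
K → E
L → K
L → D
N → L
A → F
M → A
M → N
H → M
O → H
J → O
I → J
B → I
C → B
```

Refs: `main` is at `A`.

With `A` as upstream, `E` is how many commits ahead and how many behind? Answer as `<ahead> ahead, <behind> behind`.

Reachable from E: {E, F, G}.
Reachable from A: {A, F}.
Only in E's history (ahead): {E, G} — 2.
Only in A's history (behind): {A} — 1.

2 ahead, 1 behind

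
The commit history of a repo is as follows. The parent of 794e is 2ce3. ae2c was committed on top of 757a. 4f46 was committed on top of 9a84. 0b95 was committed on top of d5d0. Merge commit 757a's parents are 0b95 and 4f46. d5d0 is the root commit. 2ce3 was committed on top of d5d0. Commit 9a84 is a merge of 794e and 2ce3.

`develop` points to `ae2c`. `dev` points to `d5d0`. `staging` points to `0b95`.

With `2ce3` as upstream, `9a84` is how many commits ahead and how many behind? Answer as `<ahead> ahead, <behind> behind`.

Reachable from 9a84: {2ce3, 794e, 9a84, d5d0}.
Reachable from 2ce3: {2ce3, d5d0}.
Only in 9a84's history (ahead): {794e, 9a84} — 2.
Only in 2ce3's history (behind): {} — 0.

2 ahead, 0 behind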